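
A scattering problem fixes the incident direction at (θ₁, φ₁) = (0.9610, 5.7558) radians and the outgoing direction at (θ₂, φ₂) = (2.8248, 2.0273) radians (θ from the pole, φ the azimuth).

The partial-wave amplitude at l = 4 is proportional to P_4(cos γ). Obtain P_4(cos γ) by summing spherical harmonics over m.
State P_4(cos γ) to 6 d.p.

-0.337552

Term-by-term m-sum for l=4 (normalisation 4π/9 = 1.396263):
  m=-4: (-0.102534, -0.171541) × (-0.001052, -0.004033) = (-0.000584, 0.000594)  (running Σ = (-0.000584, 0.000594))
  m=-3: (-0.004486, -0.394873) × (-0.035231, -0.007189) = (-0.002681, 0.013944)  (running Σ = (-0.003265, 0.014538))
  m=-2: (0.143747, -0.253390) × (-0.105602, 0.136689) = (0.019456, 0.046407)  (running Σ = (0.016191, 0.060945))
  m=-1: (-0.135135, 0.078704) × (0.204995, 0.417418) = (-0.060555, -0.040274)  (running Σ = (-0.044363, 0.020671))
  m=0: (-0.325233, -0.000000) × (0.470515, 0.000000) = (-0.153027, -0.000000)  (running Σ = (-0.197391, 0.020671))
  m=1: (0.135135, 0.078704) × (-0.204995, 0.417418) = (-0.060555, 0.040274)  (running Σ = (-0.257945, 0.060945))
  m=2: (0.143747, 0.253390) × (-0.105602, -0.136689) = (0.019456, -0.046407)  (running Σ = (-0.238490, 0.014538))
  m=3: (0.004486, -0.394873) × (0.035231, -0.007189) = (-0.002681, -0.013944)  (running Σ = (-0.241170, 0.000594))
  m=4: (-0.102534, 0.171541) × (-0.001052, 0.004033) = (-0.000584, -0.000594)  (running Σ = (-0.241754, -0.000000))
Σ over m = (-0.241754, -0.000000); ×(4π/9) → (-0.337552, -0.000000). Real part: -0.337552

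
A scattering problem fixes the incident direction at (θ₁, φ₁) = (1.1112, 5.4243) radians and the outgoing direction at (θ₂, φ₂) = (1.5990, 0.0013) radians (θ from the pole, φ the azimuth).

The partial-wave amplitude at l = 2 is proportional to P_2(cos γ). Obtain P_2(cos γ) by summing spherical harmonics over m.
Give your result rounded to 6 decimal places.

-0.009451

Summing Y*_{l m}(θ₁,φ₁)·Y_{l m}(θ₂,φ₂) over m ∈ [−2, 2]; prefactor 4π/(2·2+1) = 2.513274:
  m=-2: Y*=-0.04544 - 0.30692j  Y=0.38597 - 0.00100j  product -0.01785 - 0.11842j
  m=-1: Y*=0.20064 - 0.23253j  Y=-0.02178 + 0.00003j  product -0.00436 + 0.00507j
  m=+0: Y*=-0.12921 + 0.00000j  Y=-0.31464 + 0.00000j  product 0.04066 + 0.00000j
  m=+1: Y*=-0.20064 - 0.23253j  Y=0.02178 + 0.00003j  product -0.00436 - 0.00507j
  m=+2: Y*=-0.04544 + 0.30692j  Y=0.38597 + 0.00100j  product -0.01785 + 0.11842j
Σ over m = -0.00376 + 0.00000j; ×(4π/5) → -0.00945 + 0.00000j. Real part: -0.009451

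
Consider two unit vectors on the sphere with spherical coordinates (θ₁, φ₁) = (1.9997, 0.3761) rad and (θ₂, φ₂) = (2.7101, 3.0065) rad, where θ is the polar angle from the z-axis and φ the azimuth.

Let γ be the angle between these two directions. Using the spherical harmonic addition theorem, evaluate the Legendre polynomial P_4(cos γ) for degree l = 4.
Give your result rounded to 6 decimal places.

0.367073

Term-by-term m-sum for l=4 (normalisation 4π/9 = 1.396263):
  [-4]  conj(Y_{4,-4})(Ω₁) = +0.020083+0.302030i ; Y_{4,-4}(Ω₂) = +0.011610+0.006965i ; Δ = -0.001871+0.003646i
  [-3]  conj(Y_{4,-3})(Ω₁) = -0.167646-0.353807i ; Y_{4,-3}(Ω₂) = +0.076434+0.032793i ; Δ = -0.001212-0.032541i
  [-2]  conj(Y_{4,-2})(Ω₁) = +0.042557+0.039821i ; Y_{4,-2}(Ω₂) = +0.269296+0.074584i ; Δ = +0.008490+0.013898i
  [-1]  conj(Y_{4,-1})(Ω₁) = +0.297779+0.117592i ; Y_{4,-1}(Ω₂) = +0.494294+0.067185i ; Δ = +0.139290+0.078131i
  [+0]  conj(Y_{4,0})(Ω₁) = -0.120766-0.000000i ; Y_{4,0}(Ω₂) = +0.219427+0.000000i ; Δ = -0.026499-0.000000i
  [+1]  conj(Y_{4,1})(Ω₁) = -0.297779+0.117592i ; Y_{4,1}(Ω₂) = -0.494294+0.067185i ; Δ = +0.139290-0.078131i
  [+2]  conj(Y_{4,2})(Ω₁) = +0.042557-0.039821i ; Y_{4,2}(Ω₂) = +0.269296-0.074584i ; Δ = +0.008490-0.013898i
  [+3]  conj(Y_{4,3})(Ω₁) = +0.167646-0.353807i ; Y_{4,3}(Ω₂) = -0.076434+0.032793i ; Δ = -0.001212+0.032541i
  [+4]  conj(Y_{4,4})(Ω₁) = +0.020083-0.302030i ; Y_{4,4}(Ω₂) = +0.011610-0.006965i ; Δ = -0.001871-0.003646i
Accumulated sum +0.262897-0.000000i; after 4π/(2l+1) scaling, +0.367073-0.000000i ⇒ P_4 = 0.367073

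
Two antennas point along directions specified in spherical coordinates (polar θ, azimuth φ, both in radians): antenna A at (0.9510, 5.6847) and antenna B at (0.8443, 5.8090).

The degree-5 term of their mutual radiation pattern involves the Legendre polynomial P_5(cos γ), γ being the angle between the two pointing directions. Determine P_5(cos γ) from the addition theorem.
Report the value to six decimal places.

0.849857

Summing Y*_{l m}(θ₁,φ₁)·Y_{l m}(θ₂,φ₂) over m ∈ [−5, 5]; prefactor 4π/(2·5+1) = 1.142397:
  m=-5: -0.16402 - 0.02465j × -0.07772 + 0.07546j = 0.01461 - 0.01046j  (running Σ = 0.01461 - 0.01046j)
  m=-4: -0.27446 - 0.25449j × -0.09747 + 0.28837j = 0.10014 - 0.05434j  (running Σ = 0.11474 - 0.06480j)
  m=-3: -0.08466 - 0.37046j × 0.06341 + 0.42460j = 0.15193 - 0.05944j  (running Σ = 0.26667 - 0.12424j)
  m=-2: 0.00291 - 0.00743j × 0.11871 + 0.16544j = 0.00157 - 0.00040j  (running Σ = 0.26825 - 0.12464j)
  m=-1: -0.28712 + 0.19579j × -0.23192 - 0.11903j = 0.08989 - 0.01123j  (running Σ = 0.35814 - 0.13587j)
  m=0: -0.09826 + 0.00000j × -0.28130 + 0.00000j = 0.02764 + 0.00000j  (running Σ = 0.38578 - 0.13587j)
  m=1: 0.28712 + 0.19579j × 0.23192 - 0.11903j = 0.08989 + 0.01123j  (running Σ = 0.47568 - 0.12464j)
  m=2: 0.00291 + 0.00743j × 0.11871 - 0.16544j = 0.00157 + 0.00040j  (running Σ = 0.47725 - 0.12424j)
  m=3: 0.08466 - 0.37046j × -0.06341 + 0.42460j = 0.15193 + 0.05944j  (running Σ = 0.62918 - 0.06480j)
  m=4: -0.27446 + 0.25449j × -0.09747 - 0.28837j = 0.10014 + 0.05434j  (running Σ = 0.72932 - 0.01046j)
  m=5: 0.16402 - 0.02465j × 0.07772 + 0.07546j = 0.01461 + 0.01046j  (running Σ = 0.74392 + 0.00000j)
Σ over m = 0.74392 + 0.00000j; ×(4π/11) → 0.84986 + 0.00000j. Real part: 0.849857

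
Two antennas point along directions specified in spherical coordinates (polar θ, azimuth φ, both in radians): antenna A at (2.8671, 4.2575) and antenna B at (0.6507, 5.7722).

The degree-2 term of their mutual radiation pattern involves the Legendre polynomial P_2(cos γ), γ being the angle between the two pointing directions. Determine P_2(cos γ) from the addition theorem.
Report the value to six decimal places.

0.358817

Term-by-term m-sum for l=2 (normalisation 4π/5 = 2.513274):
  m=-2: Y*=-0.017423+0.022403i  Y=+0.073940+0.120918i  product -0.003997-0.000450i
  m=-1: Y*=+0.088561+0.181069i  Y=+0.324780+0.182089i  product -0.004208+0.074934i
  m=+0: Y*=+0.561265-0.000000i  Y=+0.283608+0.000000i  product +0.159179+0.000000i
  m=+1: Y*=-0.088561+0.181069i  Y=-0.324780+0.182089i  product -0.004208-0.074934i
  m=+2: Y*=-0.017423-0.022403i  Y=+0.073940-0.120918i  product -0.003997+0.000450i
Total Σ_m = +0.142769+0.000000i. Multiply by 2.513274: +0.358817+0.000000i. P_2(cos γ) = 0.358817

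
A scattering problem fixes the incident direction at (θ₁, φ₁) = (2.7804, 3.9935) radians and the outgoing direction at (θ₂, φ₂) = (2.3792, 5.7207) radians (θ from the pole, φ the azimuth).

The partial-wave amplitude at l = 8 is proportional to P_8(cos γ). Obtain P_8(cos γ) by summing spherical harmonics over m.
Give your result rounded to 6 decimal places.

0.288775

Expand P_8 via completeness: Σ_{m} conj(Y_{8,m}) at Ω₁ times Y_{8,m} at Ω₂ —
  term(m=-8) = (0.000001, -0.000003)   from Y*(Ω₁)=(0.000108, 0.000064), Y(Ω₂)=(-0.005628, -0.026084)
  term(m=-7) = (0.000132, 0.000068)   from Y*(Ω₁)=(0.001260, -0.000417), Y(Ω₂)=(0.078202, 0.079847)
  term(m=-6) = (-0.001470, 0.002005)   from Y*(Ω₁)=(0.003454, -0.008192), Y(Ω₂)=(-0.272064, -0.064655)
  term(m=-5) = (-0.013396, -0.013487)   from Y*(Ω₁)=(-0.018576, -0.038177), Y(Ω₂)=(0.423690, -0.144730)
  term(m=-4) = (0.047802, -0.034533)   from Y*(Ω₁)=(-0.142663, -0.038875), Y(Ω₂)=(-0.250506, 0.310320)
  term(m=-3) = (0.002389, 0.004711)   from Y*(Ω₁)=(-0.303907, 0.201670), Y(Ω₂)=(0.001686, -0.014384)
  term(m=-2) = (0.200885, -0.064971)   from Y*(Ω₁)=(-0.075874, 0.567033), Y(Ω₂)=(-0.159137, -0.332980)
  term(m=-1) = (0.011454, 0.072636)   from Y*(Ω₁)=(0.243572, 0.278335), Y(Ω₂)=(0.168184, 0.106026)
  term(m=+0) = (-0.104935, -0.000000)   from Y*(Ω₁)=(-0.333314, -0.000000), Y(Ω₂)=(0.314823, 0.000000)
  term(m=+1) = (0.011454, -0.072636)   from Y*(Ω₁)=(-0.243572, 0.278335), Y(Ω₂)=(-0.168184, 0.106026)
  term(m=+2) = (0.200885, 0.064971)   from Y*(Ω₁)=(-0.075874, -0.567033), Y(Ω₂)=(-0.159137, 0.332980)
  term(m=+3) = (0.002389, -0.004711)   from Y*(Ω₁)=(0.303907, 0.201670), Y(Ω₂)=(-0.001686, -0.014384)
  term(m=+4) = (0.047802, 0.034533)   from Y*(Ω₁)=(-0.142663, 0.038875), Y(Ω₂)=(-0.250506, -0.310320)
  term(m=+5) = (-0.013396, 0.013487)   from Y*(Ω₁)=(0.018576, -0.038177), Y(Ω₂)=(-0.423690, -0.144730)
  term(m=+6) = (-0.001470, -0.002005)   from Y*(Ω₁)=(0.003454, 0.008192), Y(Ω₂)=(-0.272064, 0.064655)
  term(m=+7) = (0.000132, -0.000068)   from Y*(Ω₁)=(-0.001260, -0.000417), Y(Ω₂)=(-0.078202, 0.079847)
  term(m=+8) = (0.000001, 0.000003)   from Y*(Ω₁)=(0.000108, -0.000064), Y(Ω₂)=(-0.005628, 0.026084)
Accumulated sum (0.390660, -0.000000); after 4π/(2l+1) scaling, (0.288775, -0.000000) ⇒ P_8 = 0.288775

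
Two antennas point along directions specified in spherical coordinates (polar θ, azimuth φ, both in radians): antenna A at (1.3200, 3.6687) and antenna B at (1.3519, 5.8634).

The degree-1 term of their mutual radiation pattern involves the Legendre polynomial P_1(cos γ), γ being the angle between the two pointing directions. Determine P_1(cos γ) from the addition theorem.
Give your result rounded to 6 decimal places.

Addition theorem: P_1(cos γ) = (4π/3) Σ_m Y*_{lm}(Ω₁) Y_{lm}(Ω₂), m = −1…1:
  m=-1: Y*=-0.289257-0.168359i  Y=+0.307969+0.137451i  product -0.065941-0.091608i
  m=+0: Y*=+0.121259-0.000000i  Y=+0.106101+0.000000i  product +0.012866+0.000000i
  m=+1: Y*=+0.289257-0.168359i  Y=-0.307969+0.137451i  product -0.065941+0.091608i
Σ over m = -0.119016+0.000000i; ×(4π/3) → -0.498535+0.000000i. Real part: -0.498535

-0.498535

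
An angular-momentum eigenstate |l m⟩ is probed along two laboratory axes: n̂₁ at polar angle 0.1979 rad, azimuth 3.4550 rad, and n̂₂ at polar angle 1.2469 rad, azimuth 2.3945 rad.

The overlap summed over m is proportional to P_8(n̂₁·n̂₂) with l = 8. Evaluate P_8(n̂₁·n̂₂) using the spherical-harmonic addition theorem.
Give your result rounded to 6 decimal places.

-0.264174

Expand P_8 via completeness: Σ_{m} conj(Y_{8,m}) at Ω₁ times Y_{8,m} at Ω₂ —
  m=-8: Y*=-0.00000 + 0.00000j  Y=0.32057 - 0.10143j  product -0.00000 + 0.00000j
  m=-7: Y*=0.00001 - 0.00002j  Y=-0.22328 + 0.39245j  product 0.00000 + 0.00001j
  m=-6: Y*=-0.00009 + 0.00028j  Y=-0.03233 - 0.13817j  product 0.00004 + 0.00000j
  m=-5: Y*=-0.00001 - 0.00267j  Y=-0.24316 - 0.16418j  product -0.00044 + 0.00065j
  m=-4: Y*=0.00569 + 0.01733j  Y=0.26103 - 0.04031j  product 0.00218 + 0.00429j
  m=-3: Y*=-0.05391 - 0.07385j  Y=0.11281 - 0.14225j  product -0.01659 - 0.00066j
  m=-2: Y*=0.25867 + 0.18734j  Y=0.02272 + 0.29598j  product -0.04957 + 0.08082j
  m=-1: Y*=-0.63993 - 0.20739j  Y=0.09438 + 0.08742j  product -0.04227 - 0.07551j
  m=+0: Y*=0.47578 + 0.00000j  Y=-0.30288 + 0.00000j  product -0.14410 + 0.00000j
  m=+1: Y*=0.63993 - 0.20739j  Y=-0.09438 + 0.08742j  product -0.04227 + 0.07551j
  m=+2: Y*=0.25867 - 0.18734j  Y=0.02272 - 0.29598j  product -0.04957 - 0.08082j
  m=+3: Y*=0.05391 - 0.07385j  Y=-0.11281 - 0.14225j  product -0.01659 + 0.00066j
  m=+4: Y*=0.00569 - 0.01733j  Y=0.26103 + 0.04031j  product 0.00218 - 0.00429j
  m=+5: Y*=0.00001 - 0.00267j  Y=0.24316 - 0.16418j  product -0.00044 - 0.00065j
  m=+6: Y*=-0.00009 - 0.00028j  Y=-0.03233 + 0.13817j  product 0.00004 - 0.00000j
  m=+7: Y*=-0.00001 - 0.00002j  Y=0.22328 + 0.39245j  product 0.00000 - 0.00001j
  m=+8: Y*=-0.00000 - 0.00000j  Y=0.32057 + 0.10143j  product -0.00000 - 0.00000j
Σ over m = -0.35738 - 0.00000j; ×(4π/17) → -0.26417 - 0.00000j. Real part: -0.264174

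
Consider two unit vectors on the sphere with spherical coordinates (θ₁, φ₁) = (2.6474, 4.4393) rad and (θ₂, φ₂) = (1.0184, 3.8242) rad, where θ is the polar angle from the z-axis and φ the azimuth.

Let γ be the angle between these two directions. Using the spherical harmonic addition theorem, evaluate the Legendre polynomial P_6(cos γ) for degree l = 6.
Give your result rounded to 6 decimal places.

Expand P_6 via completeness: Σ_{m} conj(Y_{6,m}) at Ω₁ times Y_{6,m} at Ω₂ —
  m=-6: 0.00037 + 0.00549j × -0.10633 + 0.14997j = -0.00086 - 0.00053j  (running Σ = -0.00086 - 0.00053j)
  m=-5: 0.03463 + 0.00721j × 0.37817 - 0.10525j = 0.01385 - 0.00092j  (running Σ = 0.01299 - 0.00144j)
  m=-4: 0.06257 - 0.12064j × -0.34842 - 0.15192j = -0.04013 + 0.03253j  (running Σ = -0.02714 + 0.03108j)
  m=-3: -0.24704 - 0.23085j × 0.00278 + 0.00538j = 0.00056 - 0.00197j  (running Σ = -0.02658 + 0.02911j)
  m=-2: -0.43024 + 0.26153j × -0.07007 + 0.33602j = -0.05773 - 0.16289j  (running Σ = -0.08431 - 0.13378j)
  m=-1: 0.07289 + 0.26025j × 0.10829 - 0.08804j = 0.03081 + 0.02177j  (running Σ = -0.05351 - 0.11202j)
  m=0: -0.33656 + 0.00000j × 0.30843 + 0.00000j = -0.10380 + 0.00000j  (running Σ = -0.15731 - 0.11202j)
  m=1: -0.07289 + 0.26025j × -0.10829 - 0.08804j = 0.03081 - 0.02177j  (running Σ = -0.12650 - 0.13378j)
  m=2: -0.43024 - 0.26153j × -0.07007 - 0.33602j = -0.05773 + 0.16289j  (running Σ = -0.18423 + 0.02911j)
  m=3: 0.24704 - 0.23085j × -0.00278 + 0.00538j = 0.00056 + 0.00197j  (running Σ = -0.18368 + 0.03108j)
  m=4: 0.06257 + 0.12064j × -0.34842 + 0.15192j = -0.04013 - 0.03253j  (running Σ = -0.22380 - 0.00144j)
  m=5: -0.03463 + 0.00721j × -0.37817 - 0.10525j = 0.01385 + 0.00092j  (running Σ = -0.20995 - 0.00053j)
  m=6: 0.00037 - 0.00549j × -0.10633 - 0.14997j = -0.00086 + 0.00053j  (running Σ = -0.21081 + 0.00000j)
Total Σ_m = -0.21081 + 0.00000j. Multiply by 0.966644: -0.20378 + 0.00000j. P_6(cos γ) = -0.203781

-0.203781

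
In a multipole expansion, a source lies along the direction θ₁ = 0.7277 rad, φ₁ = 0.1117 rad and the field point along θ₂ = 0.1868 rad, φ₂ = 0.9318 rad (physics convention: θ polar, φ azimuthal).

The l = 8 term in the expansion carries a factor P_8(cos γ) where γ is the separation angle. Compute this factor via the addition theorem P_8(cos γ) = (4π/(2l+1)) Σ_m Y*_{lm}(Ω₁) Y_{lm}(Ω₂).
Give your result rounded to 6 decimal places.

Term-by-term m-sum for l=8 (normalisation 4π/17 = 0.739198):
  m=-8: Y*=(0.012375, 0.015391)  Y=(0.000000, -0.000001)  product (0.000000, -0.000000)
  m=-7: Y*=(0.062926, 0.062488)  Y=(0.000015, -0.000004)  product (0.000001, 0.000001)
  m=-6: Y*=(0.188121, 0.149101)  Y=(0.000160, 0.000133)  product (0.000010, 0.000049)
  m=-5: Y*=(0.359589, 0.224694)  Y=(-0.000108, 0.002024)  product (-0.000494, 0.000704)
  m=-4: Y*=(0.400749, 0.192005)  Y=(-0.012238, 0.008116)  product (-0.006463, 0.000903)
  m=-3: Y*=(0.113773, 0.039620)  Y=(-0.073707, -0.026588)  product (-0.007333, -0.005945)
  m=-2: Y*=(-0.315759, -0.071738)  Y=(-0.084335, -0.279746)  product (0.006561, 0.094382)
  m=-1: Y*=(-0.288959, -0.032412)  Y=(0.395407, -0.532187)  product (-0.131505, 0.140964)
  m=+0: Y*=(0.242339, -0.000000)  Y=(0.538719, 0.000000)  product (0.130552, 0.000000)
  m=+1: Y*=(0.288959, -0.032412)  Y=(-0.395407, -0.532187)  product (-0.131505, -0.140964)
  m=+2: Y*=(-0.315759, 0.071738)  Y=(-0.084335, 0.279746)  product (0.006561, -0.094382)
  m=+3: Y*=(-0.113773, 0.039620)  Y=(0.073707, -0.026588)  product (-0.007333, 0.005945)
  m=+4: Y*=(0.400749, -0.192005)  Y=(-0.012238, -0.008116)  product (-0.006463, -0.000903)
  m=+5: Y*=(-0.359589, 0.224694)  Y=(0.000108, 0.002024)  product (-0.000494, -0.000704)
  m=+6: Y*=(0.188121, -0.149101)  Y=(0.000160, -0.000133)  product (0.000010, -0.000049)
  m=+7: Y*=(-0.062926, 0.062488)  Y=(-0.000015, -0.000004)  product (0.000001, -0.000001)
  m=+8: Y*=(0.012375, -0.015391)  Y=(0.000000, 0.000001)  product (0.000000, 0.000000)
Σ over m = (-0.147891, -0.000000); ×(4π/17) → (-0.109321, -0.000000). Real part: -0.109321

-0.109321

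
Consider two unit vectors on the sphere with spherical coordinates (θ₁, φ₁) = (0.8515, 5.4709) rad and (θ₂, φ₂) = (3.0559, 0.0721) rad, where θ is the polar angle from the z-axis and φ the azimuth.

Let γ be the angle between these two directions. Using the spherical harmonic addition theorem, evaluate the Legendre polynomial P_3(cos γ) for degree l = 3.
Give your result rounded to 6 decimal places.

0.340131

Expand P_3 via completeness: Σ_{m} conj(Y_{3,m}) at Ω₁ times Y_{3,m} at Ω₂ —
  m=-3: Y*=(-0.135307, -0.115068)  Y=(0.000255, -0.000056)  product (-0.000041, -0.000022)
  m=-2: Y*=(-0.020481, -0.380499)  Y=(-0.007381, 0.001072)  product (0.000559, 0.002787)
  m=-1: Y*=(0.195731, -0.206550)  Y=(0.109343, -0.007897)  product (0.019771, -0.024131)
  m=+0: Y*=(-0.203960, -0.000000)  Y=(-0.729996, 0.000000)  product (0.148890, 0.000000)
  m=+1: Y*=(-0.195731, -0.206550)  Y=(-0.109343, -0.007897)  product (0.019771, 0.024131)
  m=+2: Y*=(-0.020481, 0.380499)  Y=(-0.007381, -0.001072)  product (0.000559, -0.002787)
  m=+3: Y*=(0.135307, -0.115068)  Y=(-0.000255, -0.000056)  product (-0.000041, 0.000022)
Σ over m = (0.189468, -0.000000); ×(4π/7) → (0.340131, -0.000000). Real part: 0.340131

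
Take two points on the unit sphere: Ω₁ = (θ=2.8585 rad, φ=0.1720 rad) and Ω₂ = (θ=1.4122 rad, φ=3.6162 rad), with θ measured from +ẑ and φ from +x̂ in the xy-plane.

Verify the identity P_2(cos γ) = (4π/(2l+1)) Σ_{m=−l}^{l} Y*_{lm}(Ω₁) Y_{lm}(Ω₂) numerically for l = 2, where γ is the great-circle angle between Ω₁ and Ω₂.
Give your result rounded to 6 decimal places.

-0.241744

Addition theorem: P_2(cos γ) = (4π/5) Σ_m Y*_{lm}(Ω₁) Y_{lm}(Ω₂), m = −2…2:
  m=-2: (0.028373, 0.010164) × (0.219325, -0.306192) = (0.009335, -0.006458)  (running Σ = (0.009335, -0.006458))
  m=-1: (-0.204146, -0.035464) × (-0.107163, 0.055058) = (0.023829, -0.007439)  (running Σ = (0.033165, -0.013898))
  m=0: (0.556959, -0.000000) × (-0.291791, 0.000000) = (-0.162516, 0.000000)  (running Σ = (-0.129351, -0.013898))
  m=1: (0.204146, -0.035464) × (0.107163, 0.055058) = (0.023829, 0.007439)  (running Σ = (-0.105522, -0.006458))
  m=2: (0.028373, -0.010164) × (0.219325, 0.306192) = (0.009335, 0.006458)  (running Σ = (-0.096187, 0.000000))
Total Σ_m = (-0.096187, 0.000000). Multiply by 2.513274: (-0.241744, 0.000000). P_2(cos γ) = -0.241744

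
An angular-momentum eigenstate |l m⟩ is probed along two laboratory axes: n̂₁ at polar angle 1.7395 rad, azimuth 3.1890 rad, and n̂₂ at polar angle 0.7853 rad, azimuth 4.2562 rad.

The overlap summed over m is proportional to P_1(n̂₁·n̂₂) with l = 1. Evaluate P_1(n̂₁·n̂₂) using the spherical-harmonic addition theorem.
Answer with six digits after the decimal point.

Expand P_1 via completeness: Σ_{m} conj(Y_{1,m}) at Ω₁ times Y_{1,m} at Ω₂ —
  m=-1: Y*=(-0.340207, -0.016140)  Y=(-0.107611, 0.219297)  product (0.040150, -0.072869)
  m=+0: Y*=(-0.082039, -0.000000)  Y=(0.345528, 0.000000)  product (-0.028347, -0.000000)
  m=+1: Y*=(0.340207, -0.016140)  Y=(0.107611, 0.219297)  product (0.040150, 0.072869)
Total Σ_m = (0.051953, 0.000000). Multiply by 4.188790: (0.217619, 0.000000). P_1(cos γ) = 0.217619

0.217619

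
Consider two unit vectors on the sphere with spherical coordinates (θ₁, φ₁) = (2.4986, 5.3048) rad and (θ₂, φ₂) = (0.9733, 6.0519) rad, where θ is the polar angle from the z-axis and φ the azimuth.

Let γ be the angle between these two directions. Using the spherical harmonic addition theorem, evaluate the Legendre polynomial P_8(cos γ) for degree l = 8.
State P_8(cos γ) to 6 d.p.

Term-by-term m-sum for l=8 (normalisation 4π/17 = 0.739198):
  [-8]  conj(Y_{8,-8})(Ω₁) = (0.000232, -0.008607) ; Y_{8,-8}(Ω₂) = (-0.031034, 0.108134) ; Δ = (0.000924, 0.000292)
  [-7]  conj(Y_{8,-7})(Ω₁) = (-0.038814, 0.024633) ; Y_{8,-7}(Ω₂) = (-0.014754, 0.305852) ; Δ = (-0.006961, -0.012235)
  [-6]  conj(Y_{8,-6})(Ω₁) = (0.137898, 0.060406) ; Y_{8,-6}(Ω₂) = (0.082007, 0.442902) ; Δ = (-0.015446, 0.066029)
  [-5]  conj(Y_{8,-5})(Ω₁) = (-0.059505, -0.327868) ; Y_{8,-5}(Ω₂) = (0.124303, 0.282612) ; Δ = (0.085263, -0.057572)
  [-4]  conj(Y_{8,-4})(Ω₁) = (-0.345008, 0.335851) ; Y_{8,-4}(Ω₂) = (-0.068277, -0.090629) ; Δ = (0.053994, 0.008337)
  [-3]  conj(Y_{8,-3})(Ω₁) = (0.346014, 0.072462) ; Y_{8,-3}(Ω₂) = (-0.282272, -0.234805) ; Δ = (-0.080656, -0.101700)
  [-2]  conj(Y_{8,-2})(Ω₁) = (0.041631, 0.102449) ; Y_{8,-2}(Ω₂) = (-0.068312, -0.034064) ; Δ = (0.000646, -0.008417)
  [-1]  conj(Y_{8,-1})(Ω₁) = (0.231072, -0.343319) ; Y_{8,-1}(Ω₂) = (0.322856, 0.076032) ; Δ = (0.100706, -0.093274)
  [+0]  conj(Y_{8,0})(Ω₁) = (-0.021157, -0.000000) ; Y_{8,0}(Ω₂) = (0.128465, 0.000000) ; Δ = (-0.002718, -0.000000)
  [+1]  conj(Y_{8,1})(Ω₁) = (-0.231072, -0.343319) ; Y_{8,1}(Ω₂) = (-0.322856, 0.076032) ; Δ = (0.100706, 0.093274)
  [+2]  conj(Y_{8,2})(Ω₁) = (0.041631, -0.102449) ; Y_{8,2}(Ω₂) = (-0.068312, 0.034064) ; Δ = (0.000646, 0.008417)
  [+3]  conj(Y_{8,3})(Ω₁) = (-0.346014, 0.072462) ; Y_{8,3}(Ω₂) = (0.282272, -0.234805) ; Δ = (-0.080656, 0.101700)
  [+4]  conj(Y_{8,4})(Ω₁) = (-0.345008, -0.335851) ; Y_{8,4}(Ω₂) = (-0.068277, 0.090629) ; Δ = (0.053994, -0.008337)
  [+5]  conj(Y_{8,5})(Ω₁) = (0.059505, -0.327868) ; Y_{8,5}(Ω₂) = (-0.124303, 0.282612) ; Δ = (0.085263, 0.057572)
  [+6]  conj(Y_{8,6})(Ω₁) = (0.137898, -0.060406) ; Y_{8,6}(Ω₂) = (0.082007, -0.442902) ; Δ = (-0.015446, -0.066029)
  [+7]  conj(Y_{8,7})(Ω₁) = (0.038814, 0.024633) ; Y_{8,7}(Ω₂) = (0.014754, 0.305852) ; Δ = (-0.006961, 0.012235)
  [+8]  conj(Y_{8,8})(Ω₁) = (0.000232, 0.008607) ; Y_{8,8}(Ω₂) = (-0.031034, -0.108134) ; Δ = (0.000924, -0.000292)
Accumulated sum (0.274221, 0.000000); after 4π/(2l+1) scaling, (0.202704, 0.000000) ⇒ P_8 = 0.202704

0.202704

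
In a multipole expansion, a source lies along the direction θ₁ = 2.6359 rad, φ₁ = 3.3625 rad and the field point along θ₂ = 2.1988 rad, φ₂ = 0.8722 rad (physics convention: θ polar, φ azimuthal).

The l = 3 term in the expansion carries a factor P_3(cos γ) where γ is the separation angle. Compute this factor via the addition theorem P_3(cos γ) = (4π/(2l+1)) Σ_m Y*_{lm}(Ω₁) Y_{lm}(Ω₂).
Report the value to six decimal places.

Expand P_3 via completeness: Σ_{m} conj(Y_{3,m}) at Ω₁ times Y_{3,m} at Ω₂ —
  [-3]  conj(Y_{3,-3})(Ω₁) = -0.03739 - 0.02918j ; Y_{3,-3}(Ω₂) = -0.19130 - 0.11080j ; Δ = 0.00392 + 0.00972j
  [-2]  conj(Y_{3,-2})(Ω₁) = -0.18965 - 0.08971j ; Y_{3,-2}(Ω₂) = 0.06791 + 0.38727j ; Δ = 0.02186 - 0.07954j
  [-1]  conj(Y_{3,-1})(Ω₁) = -0.43178 - 0.09697j ; Y_{3,-1}(Ω₂) = 0.12210 - 0.14538j ; Δ = -0.06682 + 0.05093j
  [+0]  conj(Y_{3,0})(Ω₁) = -0.26990 + 0.00000j ; Y_{3,0}(Ω₂) = 0.27934 + 0.00000j ; Δ = -0.07539 + 0.00000j
  [+1]  conj(Y_{3,1})(Ω₁) = 0.43178 - 0.09697j ; Y_{3,1}(Ω₂) = -0.12210 - 0.14538j ; Δ = -0.06682 - 0.05093j
  [+2]  conj(Y_{3,2})(Ω₁) = -0.18965 + 0.08971j ; Y_{3,2}(Ω₂) = 0.06791 - 0.38727j ; Δ = 0.02186 + 0.07954j
  [+3]  conj(Y_{3,3})(Ω₁) = 0.03739 - 0.02918j ; Y_{3,3}(Ω₂) = 0.19130 - 0.11080j ; Δ = 0.00392 - 0.00972j
Σ over m = -0.15747 + 0.00000j; ×(4π/7) → -0.28269 + 0.00000j. Real part: -0.282688

-0.282688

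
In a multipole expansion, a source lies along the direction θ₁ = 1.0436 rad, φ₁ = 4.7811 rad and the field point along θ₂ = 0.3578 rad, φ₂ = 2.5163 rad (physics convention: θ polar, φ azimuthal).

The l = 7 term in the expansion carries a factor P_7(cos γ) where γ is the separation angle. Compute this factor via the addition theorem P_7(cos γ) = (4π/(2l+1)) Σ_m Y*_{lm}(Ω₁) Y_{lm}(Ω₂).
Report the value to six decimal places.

-0.254013

Expand P_7 via completeness: Σ_{m} conj(Y_{7,m}) at Ω₁ times Y_{7,m} at Ω₂ —
  [-7]  conj(Y_{7,-7})(Ω₁) = -0.083296+0.159617i ; Y_{7,-7}(Ω₂) = +0.000106+0.000305i ; Δ = -0.000058-0.000008i
  [-6]  conj(Y_{7,-6})(Ω₁) = -0.359319-0.157140i ; Y_{7,-6}(Ω₂) = -0.002650-0.001853i ; Δ = +0.000661+0.001082i
  [-5]  conj(Y_{7,-5})(Ω₁) = +0.136481-0.381506i ; Y_{7,-5}(Ω₂) = +0.020113-0.000304i ; Δ = +0.002629-0.007715i
  [-4]  conj(Y_{7,-4})(Ω₁) = +0.057602+0.016243i ; Y_{7,-4}(Ω₂) = -0.069693+0.051935i ; Δ = -0.004858+0.001860i
  [-3]  conj(Y_{7,-3})(Ω₁) = +0.066414-0.317614i ; Y_{7,-3}(Ω₂) = +0.078747-0.250059i ; Δ = -0.074192-0.041619i
  [-2]  conj(Y_{7,-2})(Ω₁) = +0.214389+0.029649i ; Y_{7,-2}(Ω₂) = +0.161612+0.487336i ; Δ = +0.020199+0.109271i
  [-1]  conj(Y_{7,-1})(Ω₁) = +0.016728-0.243075i ; Y_{7,-1}(Ω₂) = -0.401514-0.289865i ; Δ = -0.077176+0.092749i
  [+0]  conj(Y_{7,0})(Ω₁) = +0.250439-0.000000i ; Y_{7,0}(Ω₂) = -0.150201+0.000000i ; Δ = -0.037616+0.000000i
  [+1]  conj(Y_{7,1})(Ω₁) = -0.016728-0.243075i ; Y_{7,1}(Ω₂) = +0.401514-0.289865i ; Δ = -0.077176-0.092749i
  [+2]  conj(Y_{7,2})(Ω₁) = +0.214389-0.029649i ; Y_{7,2}(Ω₂) = +0.161612-0.487336i ; Δ = +0.020199-0.109271i
  [+3]  conj(Y_{7,3})(Ω₁) = -0.066414-0.317614i ; Y_{7,3}(Ω₂) = -0.078747-0.250059i ; Δ = -0.074192+0.041619i
  [+4]  conj(Y_{7,4})(Ω₁) = +0.057602-0.016243i ; Y_{7,4}(Ω₂) = -0.069693-0.051935i ; Δ = -0.004858-0.001860i
  [+5]  conj(Y_{7,5})(Ω₁) = -0.136481-0.381506i ; Y_{7,5}(Ω₂) = -0.020113-0.000304i ; Δ = +0.002629+0.007715i
  [+6]  conj(Y_{7,6})(Ω₁) = -0.359319+0.157140i ; Y_{7,6}(Ω₂) = -0.002650+0.001853i ; Δ = +0.000661-0.001082i
  [+7]  conj(Y_{7,7})(Ω₁) = +0.083296+0.159617i ; Y_{7,7}(Ω₂) = -0.000106+0.000305i ; Δ = -0.000058+0.000008i
Accumulated sum -0.303206-0.000000i; after 4π/(2l+1) scaling, -0.254013-0.000000i ⇒ P_7 = -0.254013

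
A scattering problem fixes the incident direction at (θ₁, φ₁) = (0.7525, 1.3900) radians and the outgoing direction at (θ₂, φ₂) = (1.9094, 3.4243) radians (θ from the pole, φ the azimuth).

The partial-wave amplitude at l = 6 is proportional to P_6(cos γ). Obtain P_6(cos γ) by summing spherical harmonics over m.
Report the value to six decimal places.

0.296665

Term-by-term m-sum for l=6 (normalisation 4π/13 = 0.966644):
  [-6]  conj(Y_{6,-6})(Ω₁) = (-0.023001, 0.043539) ; Y_{6,-6}(Ω₂) = (-0.042562, -0.337499) ; Δ = (0.015673, 0.005910)
  [-5]  conj(Y_{6,-5})(Ω₁) = (0.143159, 0.112678) ; Y_{6,-5}(Ω₂) = (0.064993, -0.409869) ; Δ = (0.055488, -0.051353)
  [-4]  conj(Y_{6,-4})(Ω₁) = (0.283752, -0.250473) ; Y_{6,-4}(Ω₂) = (0.025704, -0.054602) ; Δ = (-0.006383, -0.021932)
  [-3]  conj(Y_{6,-3})(Ω₁) = (-0.224244, -0.372077) ; Y_{6,-3}(Ω₂) = (-0.214512, 0.243264) ; Δ = (0.138616, 0.025265)
  [-2]  conj(Y_{6,-2})(Ω₁) = (-0.110822, 0.041915) ; Y_{6,-2}(Ω₂) = (-0.142961, 0.090711) ; Δ = (0.012041, -0.016045)
  [-1]  conj(Y_{6,-1})(Ω₁) = (-0.059715, -0.326684) ; Y_{6,-1}(Ω₂) = (0.259263, -0.075313) ; Δ = (-0.040085, -0.080200)
  [+0]  conj(Y_{6,0})(Ω₁) = (-0.225091, -0.000000) ; Y_{6,0}(Ω₂) = (0.194572, 0.000000) ; Δ = (-0.043797, -0.000000)
  [+1]  conj(Y_{6,1})(Ω₁) = (0.059715, -0.326684) ; Y_{6,1}(Ω₂) = (-0.259263, -0.075313) ; Δ = (-0.040085, 0.080200)
  [+2]  conj(Y_{6,2})(Ω₁) = (-0.110822, -0.041915) ; Y_{6,2}(Ω₂) = (-0.142961, -0.090711) ; Δ = (0.012041, 0.016045)
  [+3]  conj(Y_{6,3})(Ω₁) = (0.224244, -0.372077) ; Y_{6,3}(Ω₂) = (0.214512, 0.243264) ; Δ = (0.138616, -0.025265)
  [+4]  conj(Y_{6,4})(Ω₁) = (0.283752, 0.250473) ; Y_{6,4}(Ω₂) = (0.025704, 0.054602) ; Δ = (-0.006383, 0.021932)
  [+5]  conj(Y_{6,5})(Ω₁) = (-0.143159, 0.112678) ; Y_{6,5}(Ω₂) = (-0.064993, -0.409869) ; Δ = (0.055488, 0.051353)
  [+6]  conj(Y_{6,6})(Ω₁) = (-0.023001, -0.043539) ; Y_{6,6}(Ω₂) = (-0.042562, 0.337499) ; Δ = (0.015673, -0.005910)
Total Σ_m = (0.306902, -0.000000). Multiply by 0.966644: (0.296665, -0.000000). P_6(cos γ) = 0.296665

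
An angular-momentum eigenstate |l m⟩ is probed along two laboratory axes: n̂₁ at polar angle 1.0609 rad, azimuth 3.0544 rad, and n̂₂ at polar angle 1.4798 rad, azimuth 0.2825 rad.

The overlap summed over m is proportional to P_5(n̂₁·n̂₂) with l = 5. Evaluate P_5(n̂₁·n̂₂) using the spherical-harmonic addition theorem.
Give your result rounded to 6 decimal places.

0.419680

Term-by-term m-sum for l=5 (normalisation 4π/11 = 1.142397):
  [-5]  conj(Y_{5,-5})(Ω₁) = -0.213085+0.099268i ; Y_{5,-5}(Ω₂) = +0.071663-0.448926i ; Δ = +0.029294+0.102773i
  [-4]  conj(Y_{5,-4})(Ω₁) = +0.390679-0.142065i ; Y_{5,-4}(Ω₂) = +0.055969-0.118640i ; Δ = +0.005011-0.054301i
  [-3]  conj(Y_{5,-3})(Ω₁) = -0.254191+0.068050i ; Y_{5,-3}(Ω₂) = -0.209330+0.237089i ; Δ = +0.037076-0.074511i
  [-2]  conj(Y_{5,-2})(Ω₁) = -0.177059+0.031193i ; Y_{5,-2}(Ω₂) = -0.125801+0.079750i ; Δ = +0.019787-0.018045i
  [-1]  conj(Y_{5,-1})(Ω₁) = +0.318409-0.027834i ; Y_{5,-1}(Ω₂) = +0.271341-0.078760i ; Δ = +0.084205-0.032630i
  [+0]  conj(Y_{5,0})(Ω₁) = +0.108423-0.000000i ; Y_{5,0}(Ω₂) = +0.153313+0.000000i ; Δ = +0.016623+0.000000i
  [+1]  conj(Y_{5,1})(Ω₁) = -0.318409-0.027834i ; Y_{5,1}(Ω₂) = -0.271341-0.078760i ; Δ = +0.084205+0.032630i
  [+2]  conj(Y_{5,2})(Ω₁) = -0.177059-0.031193i ; Y_{5,2}(Ω₂) = -0.125801-0.079750i ; Δ = +0.019787+0.018045i
  [+3]  conj(Y_{5,3})(Ω₁) = +0.254191+0.068050i ; Y_{5,3}(Ω₂) = +0.209330+0.237089i ; Δ = +0.037076+0.074511i
  [+4]  conj(Y_{5,4})(Ω₁) = +0.390679+0.142065i ; Y_{5,4}(Ω₂) = +0.055969+0.118640i ; Δ = +0.005011+0.054301i
  [+5]  conj(Y_{5,5})(Ω₁) = +0.213085+0.099268i ; Y_{5,5}(Ω₂) = -0.071663-0.448926i ; Δ = +0.029294-0.102773i
Total Σ_m = +0.367368-0.000000i. Multiply by 1.142397: +0.419680-0.000000i. P_5(cos γ) = 0.419680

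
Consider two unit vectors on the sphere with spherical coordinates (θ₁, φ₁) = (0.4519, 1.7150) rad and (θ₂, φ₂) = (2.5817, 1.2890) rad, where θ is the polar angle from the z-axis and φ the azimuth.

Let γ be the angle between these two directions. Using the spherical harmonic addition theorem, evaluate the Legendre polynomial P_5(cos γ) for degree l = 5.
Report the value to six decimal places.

Term-by-term m-sum for l=5 (normalisation 4π/11 = 1.142397):
  m=-5: -0.00486 + 0.00554j × 0.01935 - 0.00316j = -0.00008 + 0.00012j  (running Σ = -0.00008 + 0.00012j)
  m=-4: 0.04024 + 0.02618j × -0.04247 - 0.08936j = 0.00063 - 0.00471j  (running Σ = 0.00055 - 0.00459j)
  m=-3: 0.07589 - 0.16434j × -0.21177 + 0.18777j = 0.01479 + 0.04905j  (running Σ = 0.01534 + 0.04447j)
  m=-2: -0.39800 - 0.11808j × 0.39506 + 0.24967j = -0.12775 - 0.14601j  (running Σ = -0.11241 - 0.10155j)
  m=-1: -0.06882 + 0.47396j × 0.08387 - 0.28969j = 0.13153 + 0.05969j  (running Σ = 0.01912 - 0.04186j)
  m=0: -0.04078 + 0.00000j × 0.27580 + 0.00000j = -0.01125 + 0.00000j  (running Σ = 0.00787 - 0.04186j)
  m=1: 0.06882 + 0.47396j × -0.08387 - 0.28969j = 0.13153 - 0.05969j  (running Σ = 0.13940 - 0.10155j)
  m=2: -0.39800 + 0.11808j × 0.39506 - 0.24967j = -0.12775 + 0.14601j  (running Σ = 0.01165 + 0.04447j)
  m=3: -0.07589 - 0.16434j × 0.21177 + 0.18777j = 0.01479 - 0.04905j  (running Σ = 0.02643 - 0.00459j)
  m=4: 0.04024 - 0.02618j × -0.04247 + 0.08936j = 0.00063 + 0.00471j  (running Σ = 0.02706 + 0.00012j)
  m=5: 0.00486 + 0.00554j × -0.01935 - 0.00316j = -0.00008 - 0.00012j  (running Σ = 0.02699 + 0.00000j)
Accumulated sum 0.02699 + 0.00000j; after 4π/(2l+1) scaling, 0.03083 + 0.00000j ⇒ P_5 = 0.030829

0.030829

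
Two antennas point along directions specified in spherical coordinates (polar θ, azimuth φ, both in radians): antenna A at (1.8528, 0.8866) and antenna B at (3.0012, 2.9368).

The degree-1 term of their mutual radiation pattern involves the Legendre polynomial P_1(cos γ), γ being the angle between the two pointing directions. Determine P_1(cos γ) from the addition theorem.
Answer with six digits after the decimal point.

0.213549

Summing Y*_{l m}(θ₁,φ₁)·Y_{l m}(θ₂,φ₂) over m ∈ [−1, 1]; prefactor 4π/(2·1+1) = 4.188790:
  m=-1: (0.209744, 0.257157) × (-0.047335, -0.009832) = (-0.007400, -0.014235)  (running Σ = (-0.007400, -0.014235))
  m=0: (-0.135969, -0.000000) × (-0.483795, 0.000000) = (0.065781, 0.000000)  (running Σ = (0.058381, -0.014235))
  m=1: (-0.209744, 0.257157) × (0.047335, -0.009832) = (-0.007400, 0.014235)  (running Σ = (0.050981, 0.000000))
Σ over m = (0.050981, 0.000000); ×(4π/3) → (0.213549, 0.000000). Real part: 0.213549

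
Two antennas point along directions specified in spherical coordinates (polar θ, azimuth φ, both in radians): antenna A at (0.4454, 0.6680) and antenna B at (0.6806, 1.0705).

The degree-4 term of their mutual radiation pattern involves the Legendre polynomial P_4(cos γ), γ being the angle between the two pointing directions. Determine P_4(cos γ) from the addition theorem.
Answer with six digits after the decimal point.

Expand P_4 via completeness: Σ_{m} conj(Y_{4,m}) at Ω₁ times Y_{4,m} at Ω₂ —
  [-4]  conj(Y_{4,-4})(Ω₁) = -0.013595+0.006899i ; Y_{4,-4}(Ω₂) = -0.028949+0.063057i ; Δ = -0.000041-0.001057i
  [-3]  conj(Y_{4,-3})(Ω₁) = -0.037915+0.081978i ; Y_{4,-3}(Ω₂) = -0.241795+0.016931i ; Δ = +0.007780-0.020464i
  [-2]  conj(Y_{4,-2})(Ω₁) = +0.067901+0.283858i ; Y_{4,-2}(Ω₂) = -0.230827-0.359960i ; Δ = +0.086504-0.089964i
  [-1]  conj(Y_{4,-1})(Ω₁) = +0.389982+0.307697i ; Y_{4,-1}(Ω₂) = +0.136313-0.249343i ; Δ = +0.129882-0.055296i
  [+0]  conj(Y_{4,0})(Ω₁) = +0.188460-0.000000i ; Y_{4,0}(Ω₂) = -0.248706+0.000000i ; Δ = -0.046871+0.000000i
  [+1]  conj(Y_{4,1})(Ω₁) = -0.389982+0.307697i ; Y_{4,1}(Ω₂) = -0.136313-0.249343i ; Δ = +0.129882+0.055296i
  [+2]  conj(Y_{4,2})(Ω₁) = +0.067901-0.283858i ; Y_{4,2}(Ω₂) = -0.230827+0.359960i ; Δ = +0.086504+0.089964i
  [+3]  conj(Y_{4,3})(Ω₁) = +0.037915+0.081978i ; Y_{4,3}(Ω₂) = +0.241795+0.016931i ; Δ = +0.007780+0.020464i
  [+4]  conj(Y_{4,4})(Ω₁) = -0.013595-0.006899i ; Y_{4,4}(Ω₂) = -0.028949-0.063057i ; Δ = -0.000041+0.001057i
Accumulated sum +0.401378+0.000000i; after 4π/(2l+1) scaling, +0.560429+0.000000i ⇒ P_4 = 0.560429

0.560429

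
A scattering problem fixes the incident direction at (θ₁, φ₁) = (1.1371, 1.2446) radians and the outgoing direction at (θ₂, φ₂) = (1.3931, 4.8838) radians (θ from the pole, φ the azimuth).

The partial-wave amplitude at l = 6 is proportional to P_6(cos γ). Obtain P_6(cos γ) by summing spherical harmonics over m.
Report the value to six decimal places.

-0.159559

Summing Y*_{l m}(θ₁,φ₁)·Y_{l m}(θ₂,φ₂) over m ∈ [−6, 6]; prefactor 4π/(2·6+1) = 0.966644:
  [-6]  conj(Y_{6,-6})(Ω₁) = 0.10163 + 0.24981j ; Y_{6,-6}(Ω₂) = -0.22669 + 0.37618j ; Δ = -0.11701 - 0.01840j
  [-5]  conj(Y_{6,-5})(Ω₁) = 0.43187 - 0.02602j ; Y_{6,-5}(Ω₂) = 0.20654 + 0.17888j ; Δ = 0.09385 + 0.07188j
  [-4]  conj(Y_{6,-4})(Ω₁) = 0.05994 - 0.21997j ; Y_{6,-4}(Ω₂) = -0.17009 + 0.13914j ; Δ = 0.02041 + 0.04575j
  [-3]  conj(Y_{6,-3})(Ω₁) = 0.17945 + 0.12073j ; Y_{6,-3}(Ω₂) = 0.14344 + 0.25391j ; Δ = -0.00491 + 0.06288j
  [-2]  conj(Y_{6,-2})(Ω₁) = 0.24498 - 0.18716j ; Y_{6,-2}(Ω₂) = -0.13961 + 0.04983j ; Δ = -0.02487 + 0.03834j
  [-1]  conj(Y_{6,-1})(Ω₁) = 0.03682 + 0.10883j ; Y_{6,-1}(Ω₂) = 0.05006 + 0.28920j ; Δ = -0.02963 + 0.01610j
  [+0]  conj(Y_{6,0})(Ω₁) = 0.31728 + 0.00000j ; Y_{6,0}(Ω₂) = -0.12839 + 0.00000j ; Δ = -0.04074 + 0.00000j
  [+1]  conj(Y_{6,1})(Ω₁) = -0.03682 + 0.10883j ; Y_{6,1}(Ω₂) = -0.05006 + 0.28920j ; Δ = -0.02963 - 0.01610j
  [+2]  conj(Y_{6,2})(Ω₁) = 0.24498 + 0.18716j ; Y_{6,2}(Ω₂) = -0.13961 - 0.04983j ; Δ = -0.02487 - 0.03834j
  [+3]  conj(Y_{6,3})(Ω₁) = -0.17945 + 0.12073j ; Y_{6,3}(Ω₂) = -0.14344 + 0.25391j ; Δ = -0.00491 - 0.06288j
  [+4]  conj(Y_{6,4})(Ω₁) = 0.05994 + 0.21997j ; Y_{6,4}(Ω₂) = -0.17009 - 0.13914j ; Δ = 0.02041 - 0.04575j
  [+5]  conj(Y_{6,5})(Ω₁) = -0.43187 - 0.02602j ; Y_{6,5}(Ω₂) = -0.20654 + 0.17888j ; Δ = 0.09385 - 0.07188j
  [+6]  conj(Y_{6,6})(Ω₁) = 0.10163 - 0.24981j ; Y_{6,6}(Ω₂) = -0.22669 - 0.37618j ; Δ = -0.11701 + 0.01840j
Accumulated sum -0.16506 - 0.00000j; after 4π/(2l+1) scaling, -0.15956 - 0.00000j ⇒ P_6 = -0.159559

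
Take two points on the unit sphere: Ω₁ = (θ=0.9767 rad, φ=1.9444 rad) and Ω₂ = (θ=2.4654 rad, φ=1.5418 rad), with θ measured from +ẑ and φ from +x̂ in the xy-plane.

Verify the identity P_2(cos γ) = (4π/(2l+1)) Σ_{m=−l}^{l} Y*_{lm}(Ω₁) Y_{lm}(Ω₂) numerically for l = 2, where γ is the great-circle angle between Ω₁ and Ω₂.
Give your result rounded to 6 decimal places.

-0.497535

Expand P_2 via completeness: Σ_{m} conj(Y_{2,m}) at Ω₁ times Y_{2,m} at Ω₂ —
  [-2]  conj(Y_{2,-2})(Ω₁) = (-0.194579, -0.180257) ; Y_{2,-2}(Ω₂) = (-0.151034, -0.008769) ; Δ = (0.027807, 0.028931)
  [-1]  conj(Y_{2,-1})(Ω₁) = (-0.130786, 0.333626) ; Y_{2,-1}(Ω₂) = (-0.010933, 0.376939) ; Δ = (-0.124327, -0.052946)
  [+0]  conj(Y_{2,0})(Ω₁) = (-0.018925, -0.000000) ; Y_{2,0}(Ω₂) = (0.260204, 0.000000) ; Δ = (-0.004924, -0.000000)
  [+1]  conj(Y_{2,1})(Ω₁) = (0.130786, 0.333626) ; Y_{2,1}(Ω₂) = (0.010933, 0.376939) ; Δ = (-0.124327, 0.052946)
  [+2]  conj(Y_{2,2})(Ω₁) = (-0.194579, 0.180257) ; Y_{2,2}(Ω₂) = (-0.151034, 0.008769) ; Δ = (0.027807, -0.028931)
Σ over m = (-0.197963, 0.000000); ×(4π/5) → (-0.497535, 0.000000). Real part: -0.497535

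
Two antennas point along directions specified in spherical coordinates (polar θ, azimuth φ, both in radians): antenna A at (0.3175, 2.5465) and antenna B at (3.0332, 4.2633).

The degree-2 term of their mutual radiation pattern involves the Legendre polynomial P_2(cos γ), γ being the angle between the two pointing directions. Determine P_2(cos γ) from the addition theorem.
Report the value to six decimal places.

Expand P_2 via completeness: Σ_{m} conj(Y_{2,m}) at Ω₁ times Y_{2,m} at Ω₂ —
  m=-2: (0.013986, -0.034954) × (-0.002816, -0.003536) = (-0.000163, 0.000049)  (running Σ = (-0.000163, 0.000049))
  m=-1: (-0.189741, 0.128446) × (0.036071, -0.074846) = (0.002770, 0.018834)  (running Σ = (0.002607, 0.018883))
  m=0: (0.538565, -0.000000) × (0.619710, 0.000000) = (0.333754, 0.000000)  (running Σ = (0.336361, 0.018883))
  m=1: (0.189741, 0.128446) × (-0.036071, -0.074846) = (0.002770, -0.018834)  (running Σ = (0.339130, 0.000049))
  m=2: (0.013986, 0.034954) × (-0.002816, 0.003536) = (-0.000163, -0.000049)  (running Σ = (0.338967, -0.000000))
Total Σ_m = (0.338967, -0.000000). Multiply by 2.513274: (0.851918, -0.000000). P_2(cos γ) = 0.851918

0.851918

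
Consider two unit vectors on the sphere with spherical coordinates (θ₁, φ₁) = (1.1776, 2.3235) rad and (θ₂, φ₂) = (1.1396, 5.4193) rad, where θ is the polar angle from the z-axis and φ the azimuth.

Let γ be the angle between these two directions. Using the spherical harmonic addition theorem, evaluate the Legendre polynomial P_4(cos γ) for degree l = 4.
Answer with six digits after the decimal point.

Addition theorem: P_4(cos γ) = (4π/9) Σ_m Y*_{lm}(Ω₁) Y_{lm}(Ω₂), m = −4…4:
  m=-4: Y*=-0.319392+0.042009i  Y=-0.286693-0.093085i  product +0.095478+0.017687i
  m=-3: Y*=+0.292133+0.239792i  Y=-0.334405+0.204997i  product -0.146848-0.020302i
  m=-2: Y*=-0.000515-0.007857i  Y=-0.009617+0.060762i  product +0.000482+0.000044i
  m=-1: Y*=+0.225755-0.241021i  Y=-0.207341-0.242739i  product -0.105313-0.004826i
  m=+0: Y*=-0.068730-0.000000i  Y=-0.124044+0.000000i  product +0.008526+0.000000i
  m=+1: Y*=-0.225755-0.241021i  Y=+0.207341-0.242739i  product -0.105313+0.004826i
  m=+2: Y*=-0.000515+0.007857i  Y=-0.009617-0.060762i  product +0.000482-0.000044i
  m=+3: Y*=-0.292133+0.239792i  Y=+0.334405+0.204997i  product -0.146848+0.020302i
  m=+4: Y*=-0.319392-0.042009i  Y=-0.286693+0.093085i  product +0.095478-0.017687i
Total Σ_m = -0.303876+0.000000i. Multiply by 1.396263: -0.424291+0.000000i. P_4(cos γ) = -0.424291

-0.424291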